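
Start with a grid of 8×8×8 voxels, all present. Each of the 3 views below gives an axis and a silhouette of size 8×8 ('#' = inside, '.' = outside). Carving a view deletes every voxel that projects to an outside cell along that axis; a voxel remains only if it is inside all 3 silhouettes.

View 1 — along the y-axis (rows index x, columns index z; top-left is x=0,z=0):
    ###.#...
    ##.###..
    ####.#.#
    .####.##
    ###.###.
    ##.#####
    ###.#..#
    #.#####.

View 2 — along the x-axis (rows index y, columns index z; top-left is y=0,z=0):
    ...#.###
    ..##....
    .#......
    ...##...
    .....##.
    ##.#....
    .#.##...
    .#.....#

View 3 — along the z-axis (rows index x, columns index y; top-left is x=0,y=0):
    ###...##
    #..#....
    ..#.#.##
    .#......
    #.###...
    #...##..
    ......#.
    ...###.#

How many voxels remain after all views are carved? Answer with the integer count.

remaining voxels: 40

full grid |V| = 512
after view 1 [y-axis, 45 of 64 cells solid] → remaining = 360
after view 2 [x-axis, 19 of 64 cells solid] → remaining = 106
after view 3 [z-axis, 24 of 64 cells solid] → remaining = 40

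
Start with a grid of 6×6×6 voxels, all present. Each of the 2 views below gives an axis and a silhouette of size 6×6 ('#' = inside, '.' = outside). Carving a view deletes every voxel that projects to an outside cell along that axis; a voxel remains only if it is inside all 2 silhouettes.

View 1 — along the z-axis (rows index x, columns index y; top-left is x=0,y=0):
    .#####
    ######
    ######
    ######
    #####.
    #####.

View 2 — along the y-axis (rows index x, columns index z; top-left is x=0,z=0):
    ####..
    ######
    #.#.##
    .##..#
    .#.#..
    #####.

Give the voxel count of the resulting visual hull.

before carving: 216 voxels (6×6×6)
  1. axis=2 (XY plane), |mask|=33  ⇒  voxels=198
  2. axis=1 (XZ plane), |mask|=24  ⇒  voxels=133

remaining voxels: 133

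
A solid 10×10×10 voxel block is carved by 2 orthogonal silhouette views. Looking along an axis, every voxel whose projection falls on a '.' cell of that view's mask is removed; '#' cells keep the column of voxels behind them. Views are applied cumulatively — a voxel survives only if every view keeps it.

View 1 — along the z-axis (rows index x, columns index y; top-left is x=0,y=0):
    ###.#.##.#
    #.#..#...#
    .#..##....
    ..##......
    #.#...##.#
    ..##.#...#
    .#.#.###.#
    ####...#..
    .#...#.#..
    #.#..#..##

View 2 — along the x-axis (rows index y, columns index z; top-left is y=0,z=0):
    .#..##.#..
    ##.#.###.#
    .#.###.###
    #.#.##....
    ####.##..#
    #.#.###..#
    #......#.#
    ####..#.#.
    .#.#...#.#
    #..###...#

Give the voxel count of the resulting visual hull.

full grid |V| = 1000
  1. axis=2 (XY plane), |mask|=44  ⇒  voxels=440
  2. axis=0 (YZ plane), |mask|=53  ⇒  voxels=243

243 voxels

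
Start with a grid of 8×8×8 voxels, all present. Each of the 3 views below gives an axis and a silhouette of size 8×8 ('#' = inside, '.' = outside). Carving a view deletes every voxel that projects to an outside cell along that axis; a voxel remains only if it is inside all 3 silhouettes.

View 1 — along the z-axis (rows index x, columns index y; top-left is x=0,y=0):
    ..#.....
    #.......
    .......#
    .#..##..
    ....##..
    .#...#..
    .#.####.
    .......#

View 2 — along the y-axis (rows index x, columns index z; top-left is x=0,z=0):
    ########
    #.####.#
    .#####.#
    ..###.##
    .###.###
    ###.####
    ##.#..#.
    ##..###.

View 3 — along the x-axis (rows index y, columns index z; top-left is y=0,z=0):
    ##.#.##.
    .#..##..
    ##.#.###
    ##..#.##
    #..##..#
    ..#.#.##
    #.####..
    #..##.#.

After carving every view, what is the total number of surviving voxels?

|visual hull| = 43

before carving: 512 voxels (8×8×8)
[1] z-view keeps 16 columns → grid now 128
[2] y-view keeps 47 columns → grid now 86
[3] x-view keeps 36 columns → grid now 43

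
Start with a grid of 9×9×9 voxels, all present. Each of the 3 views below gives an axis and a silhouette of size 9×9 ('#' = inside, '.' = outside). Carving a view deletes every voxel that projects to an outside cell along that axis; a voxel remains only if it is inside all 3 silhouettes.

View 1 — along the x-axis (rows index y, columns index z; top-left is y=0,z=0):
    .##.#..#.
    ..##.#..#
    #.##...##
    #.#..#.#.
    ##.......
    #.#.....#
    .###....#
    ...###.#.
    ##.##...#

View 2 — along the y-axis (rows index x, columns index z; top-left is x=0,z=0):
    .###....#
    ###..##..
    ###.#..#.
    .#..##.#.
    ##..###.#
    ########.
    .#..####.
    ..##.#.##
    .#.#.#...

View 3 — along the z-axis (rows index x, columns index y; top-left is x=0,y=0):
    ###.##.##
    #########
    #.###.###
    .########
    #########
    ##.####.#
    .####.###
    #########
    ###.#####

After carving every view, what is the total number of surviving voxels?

voxel count = 150

initial block: 9^3 = 729
after view 1 [x-axis, 35 of 81 cells solid] → remaining = 315
after view 2 [y-axis, 45 of 81 cells solid] → remaining = 173
after view 3 [z-axis, 71 of 81 cells solid] → remaining = 150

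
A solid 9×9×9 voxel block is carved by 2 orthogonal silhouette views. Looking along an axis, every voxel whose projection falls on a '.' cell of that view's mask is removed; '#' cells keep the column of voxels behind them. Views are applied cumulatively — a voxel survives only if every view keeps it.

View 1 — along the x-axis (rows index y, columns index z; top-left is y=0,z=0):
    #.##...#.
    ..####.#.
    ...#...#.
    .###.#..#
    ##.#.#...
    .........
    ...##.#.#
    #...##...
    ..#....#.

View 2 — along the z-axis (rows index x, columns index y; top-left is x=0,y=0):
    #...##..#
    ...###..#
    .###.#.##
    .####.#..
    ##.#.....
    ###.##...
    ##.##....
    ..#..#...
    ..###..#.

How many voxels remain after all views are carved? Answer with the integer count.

before carving: 729 voxels (9×9×9)
after view 1 [x-axis, 29 of 81 cells solid] → remaining = 261
after view 2 [z-axis, 37 of 81 cells solid] → remaining = 121

|visual hull| = 121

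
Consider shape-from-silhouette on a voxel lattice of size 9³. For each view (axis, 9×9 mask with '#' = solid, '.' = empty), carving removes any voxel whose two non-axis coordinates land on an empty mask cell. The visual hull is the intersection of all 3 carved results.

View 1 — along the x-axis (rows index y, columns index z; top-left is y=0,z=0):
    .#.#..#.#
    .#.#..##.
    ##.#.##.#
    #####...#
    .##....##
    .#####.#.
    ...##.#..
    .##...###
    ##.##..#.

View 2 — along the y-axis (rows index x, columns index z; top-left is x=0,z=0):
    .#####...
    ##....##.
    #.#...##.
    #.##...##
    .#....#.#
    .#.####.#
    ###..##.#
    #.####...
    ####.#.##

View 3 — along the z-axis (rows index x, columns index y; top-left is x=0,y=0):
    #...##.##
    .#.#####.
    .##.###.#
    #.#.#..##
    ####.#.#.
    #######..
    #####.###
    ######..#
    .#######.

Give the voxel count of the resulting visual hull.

remaining voxels: 159

full grid |V| = 729
step 1: project along x, AND mask (43/81) → |grid| = 387
step 2: project along y, AND mask (45/81) → |grid| = 217
step 3: project along z, AND mask (57/81) → |grid| = 159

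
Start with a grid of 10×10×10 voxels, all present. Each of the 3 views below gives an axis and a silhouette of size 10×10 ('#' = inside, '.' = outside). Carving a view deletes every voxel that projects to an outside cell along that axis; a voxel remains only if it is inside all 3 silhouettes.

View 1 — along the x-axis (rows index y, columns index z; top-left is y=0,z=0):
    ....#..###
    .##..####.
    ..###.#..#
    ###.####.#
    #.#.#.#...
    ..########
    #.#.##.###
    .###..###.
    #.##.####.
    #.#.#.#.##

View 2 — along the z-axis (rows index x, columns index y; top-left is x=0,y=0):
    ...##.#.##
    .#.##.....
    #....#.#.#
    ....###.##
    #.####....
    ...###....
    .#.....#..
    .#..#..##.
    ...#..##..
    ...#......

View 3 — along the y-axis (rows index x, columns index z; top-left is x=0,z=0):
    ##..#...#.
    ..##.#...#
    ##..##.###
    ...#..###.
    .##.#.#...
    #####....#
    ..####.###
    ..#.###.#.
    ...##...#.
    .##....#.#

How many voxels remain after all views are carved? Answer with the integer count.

|visual hull| = 105

initial block: 10^3 = 1000
carve view 1 (along x, YZ-mask fill 61/100): 610 voxels remain
carve view 2 (along z, XY-mask fill 35/100): 219 voxels remain
carve view 3 (along y, XZ-mask fill 48/100): 105 voxels remain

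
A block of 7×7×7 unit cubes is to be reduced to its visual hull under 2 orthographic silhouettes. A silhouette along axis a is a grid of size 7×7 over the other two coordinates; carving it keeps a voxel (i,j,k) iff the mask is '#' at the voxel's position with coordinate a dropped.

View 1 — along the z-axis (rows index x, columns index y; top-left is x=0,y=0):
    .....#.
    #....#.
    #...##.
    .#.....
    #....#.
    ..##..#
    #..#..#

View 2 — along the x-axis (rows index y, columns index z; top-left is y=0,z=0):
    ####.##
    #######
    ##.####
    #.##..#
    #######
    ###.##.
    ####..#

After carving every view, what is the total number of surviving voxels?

82 voxels

full grid |V| = 343
[1] z-view keeps 15 columns → grid now 105
[2] x-view keeps 40 columns → grid now 82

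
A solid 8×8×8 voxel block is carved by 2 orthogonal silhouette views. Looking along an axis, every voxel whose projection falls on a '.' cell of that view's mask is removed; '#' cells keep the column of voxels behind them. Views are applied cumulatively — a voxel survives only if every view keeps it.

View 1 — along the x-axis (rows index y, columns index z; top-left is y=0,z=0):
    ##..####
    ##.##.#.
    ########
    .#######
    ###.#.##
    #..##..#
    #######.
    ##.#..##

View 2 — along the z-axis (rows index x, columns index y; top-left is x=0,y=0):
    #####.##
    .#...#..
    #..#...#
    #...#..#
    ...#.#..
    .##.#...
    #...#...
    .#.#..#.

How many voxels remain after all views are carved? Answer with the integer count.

voxel count = 149

full grid |V| = 512
  1. axis=0 (YZ plane), |mask|=48  ⇒  voxels=384
  2. axis=2 (XY plane), |mask|=25  ⇒  voxels=149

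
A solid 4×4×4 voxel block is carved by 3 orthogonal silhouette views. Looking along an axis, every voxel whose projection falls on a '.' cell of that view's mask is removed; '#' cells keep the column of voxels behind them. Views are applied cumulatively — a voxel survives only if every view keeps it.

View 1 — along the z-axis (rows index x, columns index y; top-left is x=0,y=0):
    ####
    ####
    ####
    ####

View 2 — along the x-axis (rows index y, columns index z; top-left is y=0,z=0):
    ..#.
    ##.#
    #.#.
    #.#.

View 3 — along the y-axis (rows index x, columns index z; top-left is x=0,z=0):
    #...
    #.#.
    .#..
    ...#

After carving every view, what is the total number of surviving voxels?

full grid |V| = 64
  1. axis=2 (XY plane), |mask|=16  ⇒  voxels=64
  2. axis=0 (YZ plane), |mask|=8  ⇒  voxels=32
  3. axis=1 (XZ plane), |mask|=5  ⇒  voxels=11

|visual hull| = 11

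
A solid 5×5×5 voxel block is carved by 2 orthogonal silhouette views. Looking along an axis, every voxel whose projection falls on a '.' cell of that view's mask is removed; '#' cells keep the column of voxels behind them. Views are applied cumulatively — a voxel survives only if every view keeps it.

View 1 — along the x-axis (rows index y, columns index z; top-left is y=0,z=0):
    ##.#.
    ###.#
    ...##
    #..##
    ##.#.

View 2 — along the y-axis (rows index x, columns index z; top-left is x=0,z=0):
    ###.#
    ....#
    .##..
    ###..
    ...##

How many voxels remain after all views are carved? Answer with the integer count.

full grid |V| = 125
[1] x-view keeps 15 columns → grid now 75
[2] y-view keeps 12 columns → grid now 33

remaining voxels: 33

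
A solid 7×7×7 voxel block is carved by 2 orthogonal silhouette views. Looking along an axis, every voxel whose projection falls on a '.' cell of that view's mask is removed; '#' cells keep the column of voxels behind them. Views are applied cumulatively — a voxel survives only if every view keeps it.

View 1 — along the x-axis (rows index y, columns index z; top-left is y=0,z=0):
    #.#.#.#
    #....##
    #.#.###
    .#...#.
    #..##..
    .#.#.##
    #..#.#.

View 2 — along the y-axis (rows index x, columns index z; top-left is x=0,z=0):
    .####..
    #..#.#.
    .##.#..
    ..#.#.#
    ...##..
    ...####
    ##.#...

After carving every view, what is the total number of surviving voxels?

start: 7×7×7 = 343 voxels
after view 1 [x-axis, 24 of 49 cells solid] → remaining = 168
after view 2 [y-axis, 22 of 49 cells solid] → remaining = 70

remaining voxels: 70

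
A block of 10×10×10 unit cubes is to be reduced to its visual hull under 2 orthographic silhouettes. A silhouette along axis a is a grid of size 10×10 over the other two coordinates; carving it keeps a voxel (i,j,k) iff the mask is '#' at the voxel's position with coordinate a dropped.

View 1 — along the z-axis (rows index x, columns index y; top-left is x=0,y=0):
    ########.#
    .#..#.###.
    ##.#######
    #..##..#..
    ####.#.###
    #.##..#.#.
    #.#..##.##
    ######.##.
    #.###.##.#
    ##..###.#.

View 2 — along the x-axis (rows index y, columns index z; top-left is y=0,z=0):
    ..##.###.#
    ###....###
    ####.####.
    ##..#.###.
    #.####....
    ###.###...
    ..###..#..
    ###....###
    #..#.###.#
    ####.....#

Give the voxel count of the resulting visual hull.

remaining voxels: 388

initial block: 10^3 = 1000
after view 1 [z-axis, 67 of 100 cells solid] → remaining = 670
after view 2 [x-axis, 58 of 100 cells solid] → remaining = 388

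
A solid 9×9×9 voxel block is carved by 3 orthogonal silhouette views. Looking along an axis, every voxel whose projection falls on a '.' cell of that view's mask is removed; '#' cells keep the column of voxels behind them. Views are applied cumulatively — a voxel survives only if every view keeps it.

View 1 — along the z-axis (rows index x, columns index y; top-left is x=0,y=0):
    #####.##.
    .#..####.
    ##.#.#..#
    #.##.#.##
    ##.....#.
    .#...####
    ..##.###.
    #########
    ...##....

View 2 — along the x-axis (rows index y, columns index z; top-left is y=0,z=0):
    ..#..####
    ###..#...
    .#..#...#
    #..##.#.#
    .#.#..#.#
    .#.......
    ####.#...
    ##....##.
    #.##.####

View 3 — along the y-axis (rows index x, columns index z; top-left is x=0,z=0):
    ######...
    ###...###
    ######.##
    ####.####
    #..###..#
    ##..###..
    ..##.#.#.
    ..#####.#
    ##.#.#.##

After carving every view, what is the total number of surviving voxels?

start: 9×9×9 = 729 voxels
after view 1 [z-axis, 47 of 81 cells solid] → remaining = 423
after view 2 [x-axis, 38 of 81 cells solid] → remaining = 194
after view 3 [y-axis, 54 of 81 cells solid] → remaining = 129

129 voxels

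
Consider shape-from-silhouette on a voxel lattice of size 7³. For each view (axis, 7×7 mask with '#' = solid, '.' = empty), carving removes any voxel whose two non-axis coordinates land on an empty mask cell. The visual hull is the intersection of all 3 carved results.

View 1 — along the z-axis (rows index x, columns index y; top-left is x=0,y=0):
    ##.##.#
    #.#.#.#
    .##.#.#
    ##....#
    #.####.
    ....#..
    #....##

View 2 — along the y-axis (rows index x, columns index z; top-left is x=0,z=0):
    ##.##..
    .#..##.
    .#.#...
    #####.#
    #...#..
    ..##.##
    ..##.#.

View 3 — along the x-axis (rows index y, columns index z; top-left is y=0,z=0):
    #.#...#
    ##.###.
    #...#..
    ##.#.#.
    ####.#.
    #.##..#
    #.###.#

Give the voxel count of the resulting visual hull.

remaining voxels: 49

before carving: 343 voxels (7×7×7)
[1] z-view keeps 25 columns → grid now 175
[2] y-view keeps 24 columns → grid now 81
[3] x-view keeps 28 columns → grid now 49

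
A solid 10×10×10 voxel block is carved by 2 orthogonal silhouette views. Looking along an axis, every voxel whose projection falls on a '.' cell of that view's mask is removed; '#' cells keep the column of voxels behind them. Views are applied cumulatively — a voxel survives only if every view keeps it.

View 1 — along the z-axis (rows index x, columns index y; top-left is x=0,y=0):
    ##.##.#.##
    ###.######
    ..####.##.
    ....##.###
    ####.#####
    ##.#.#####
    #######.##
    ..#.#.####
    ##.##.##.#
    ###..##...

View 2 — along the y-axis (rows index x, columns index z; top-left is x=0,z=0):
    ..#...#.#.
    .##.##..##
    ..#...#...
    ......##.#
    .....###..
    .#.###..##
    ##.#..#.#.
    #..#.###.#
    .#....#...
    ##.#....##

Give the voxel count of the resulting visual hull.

voxel count = 297

start: 10×10×10 = 1000 voxels
after view 1 [z-axis, 71 of 100 cells solid] → remaining = 710
after view 2 [y-axis, 41 of 100 cells solid] → remaining = 297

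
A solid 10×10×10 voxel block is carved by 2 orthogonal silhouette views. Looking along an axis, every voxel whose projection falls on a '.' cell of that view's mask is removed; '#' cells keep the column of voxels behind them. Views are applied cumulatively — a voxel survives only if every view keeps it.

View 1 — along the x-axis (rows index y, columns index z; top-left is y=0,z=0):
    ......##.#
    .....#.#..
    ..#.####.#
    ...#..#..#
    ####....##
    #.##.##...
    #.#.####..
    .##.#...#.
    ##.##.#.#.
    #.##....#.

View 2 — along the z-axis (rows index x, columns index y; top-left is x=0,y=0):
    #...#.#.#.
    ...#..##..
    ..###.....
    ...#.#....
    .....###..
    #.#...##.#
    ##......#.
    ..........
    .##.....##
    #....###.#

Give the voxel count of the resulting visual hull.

voxel count = 146

before carving: 1000 voxels (10×10×10)
  1. axis=0 (YZ plane), |mask|=45  ⇒  voxels=450
  2. axis=2 (XY plane), |mask|=32  ⇒  voxels=146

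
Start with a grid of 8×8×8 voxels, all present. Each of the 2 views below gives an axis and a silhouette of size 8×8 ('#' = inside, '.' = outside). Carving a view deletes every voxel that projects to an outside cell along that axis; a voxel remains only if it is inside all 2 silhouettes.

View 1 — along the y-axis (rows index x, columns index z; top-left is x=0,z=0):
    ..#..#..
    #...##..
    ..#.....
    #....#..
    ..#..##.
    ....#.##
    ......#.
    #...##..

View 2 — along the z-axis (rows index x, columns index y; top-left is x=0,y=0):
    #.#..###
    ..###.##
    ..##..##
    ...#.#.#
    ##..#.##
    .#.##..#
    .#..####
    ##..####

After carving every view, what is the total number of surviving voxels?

remaining voxels: 85

start: 8×8×8 = 512 voxels
[1] y-view keeps 18 columns → grid now 144
[2] z-view keeps 37 columns → grid now 85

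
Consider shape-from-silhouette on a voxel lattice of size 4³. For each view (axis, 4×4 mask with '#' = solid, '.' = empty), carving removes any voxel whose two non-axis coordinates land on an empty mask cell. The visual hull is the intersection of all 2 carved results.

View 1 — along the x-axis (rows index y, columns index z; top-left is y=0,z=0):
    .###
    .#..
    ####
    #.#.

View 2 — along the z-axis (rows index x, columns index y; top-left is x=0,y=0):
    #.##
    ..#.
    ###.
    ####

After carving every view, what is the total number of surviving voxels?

full grid |V| = 64
after view 1 [x-axis, 10 of 16 cells solid] → remaining = 40
after view 2 [z-axis, 11 of 16 cells solid] → remaining = 31

31 voxels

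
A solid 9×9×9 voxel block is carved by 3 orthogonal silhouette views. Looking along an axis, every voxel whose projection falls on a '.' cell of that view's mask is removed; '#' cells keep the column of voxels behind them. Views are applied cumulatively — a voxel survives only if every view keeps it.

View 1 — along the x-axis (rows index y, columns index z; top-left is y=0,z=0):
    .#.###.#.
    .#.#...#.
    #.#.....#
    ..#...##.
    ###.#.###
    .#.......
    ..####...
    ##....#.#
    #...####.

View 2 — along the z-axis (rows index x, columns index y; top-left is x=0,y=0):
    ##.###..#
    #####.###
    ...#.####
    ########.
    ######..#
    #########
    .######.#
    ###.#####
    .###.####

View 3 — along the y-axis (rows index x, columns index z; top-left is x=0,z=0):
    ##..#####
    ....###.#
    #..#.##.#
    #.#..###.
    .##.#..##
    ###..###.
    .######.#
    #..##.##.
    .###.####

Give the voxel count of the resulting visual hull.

voxel count = 156

initial block: 9^3 = 729
carve view 1 (along x, YZ-mask fill 35/81): 315 voxels remain
carve view 2 (along z, XY-mask fill 65/81): 248 voxels remain
carve view 3 (along y, XZ-mask fill 51/81): 156 voxels remain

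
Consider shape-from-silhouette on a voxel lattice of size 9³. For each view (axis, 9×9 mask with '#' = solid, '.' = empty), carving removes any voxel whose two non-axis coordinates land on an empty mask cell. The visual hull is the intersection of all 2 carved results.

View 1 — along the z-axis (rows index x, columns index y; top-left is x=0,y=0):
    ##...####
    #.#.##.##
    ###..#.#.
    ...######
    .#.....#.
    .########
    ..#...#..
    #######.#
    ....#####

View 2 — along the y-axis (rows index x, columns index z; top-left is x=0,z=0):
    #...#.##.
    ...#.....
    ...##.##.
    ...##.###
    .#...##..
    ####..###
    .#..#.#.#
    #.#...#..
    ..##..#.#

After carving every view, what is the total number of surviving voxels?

before carving: 729 voxels (9×9×9)
V1 z: intersect with XY mask (48 set) -- 432 left
V2 y: intersect with XZ mask (35 set) -- 194 left

voxel count = 194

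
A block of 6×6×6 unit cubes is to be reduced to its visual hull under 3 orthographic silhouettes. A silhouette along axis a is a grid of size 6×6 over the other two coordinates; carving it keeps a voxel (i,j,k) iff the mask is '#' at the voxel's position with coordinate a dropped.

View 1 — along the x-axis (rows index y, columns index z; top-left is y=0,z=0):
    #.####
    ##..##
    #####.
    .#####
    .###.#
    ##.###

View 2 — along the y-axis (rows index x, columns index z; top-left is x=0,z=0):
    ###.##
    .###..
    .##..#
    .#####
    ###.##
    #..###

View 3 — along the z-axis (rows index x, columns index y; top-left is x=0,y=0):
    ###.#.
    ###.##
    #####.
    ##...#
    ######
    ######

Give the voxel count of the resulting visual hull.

voxel count = 91

full grid |V| = 216
V1 x: intersect with YZ mask (28 set) -- 168 left
V2 y: intersect with XZ mask (25 set) -- 117 left
V3 z: intersect with XY mask (29 set) -- 91 left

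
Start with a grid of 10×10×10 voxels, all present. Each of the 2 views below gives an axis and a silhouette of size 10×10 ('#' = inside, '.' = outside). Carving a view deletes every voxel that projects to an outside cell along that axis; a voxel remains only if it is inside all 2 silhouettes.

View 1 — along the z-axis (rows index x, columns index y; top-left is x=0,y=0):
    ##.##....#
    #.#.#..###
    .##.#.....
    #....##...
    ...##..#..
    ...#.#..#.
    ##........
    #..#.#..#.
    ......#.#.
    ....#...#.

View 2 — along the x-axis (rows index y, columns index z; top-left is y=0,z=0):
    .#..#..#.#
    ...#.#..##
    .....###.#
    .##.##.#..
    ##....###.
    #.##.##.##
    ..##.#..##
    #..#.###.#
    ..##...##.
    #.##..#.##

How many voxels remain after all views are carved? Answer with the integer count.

|visual hull| = 160

full grid |V| = 1000
step 1: project along z, AND mask (33/100) → |grid| = 330
step 2: project along x, AND mask (50/100) → |grid| = 160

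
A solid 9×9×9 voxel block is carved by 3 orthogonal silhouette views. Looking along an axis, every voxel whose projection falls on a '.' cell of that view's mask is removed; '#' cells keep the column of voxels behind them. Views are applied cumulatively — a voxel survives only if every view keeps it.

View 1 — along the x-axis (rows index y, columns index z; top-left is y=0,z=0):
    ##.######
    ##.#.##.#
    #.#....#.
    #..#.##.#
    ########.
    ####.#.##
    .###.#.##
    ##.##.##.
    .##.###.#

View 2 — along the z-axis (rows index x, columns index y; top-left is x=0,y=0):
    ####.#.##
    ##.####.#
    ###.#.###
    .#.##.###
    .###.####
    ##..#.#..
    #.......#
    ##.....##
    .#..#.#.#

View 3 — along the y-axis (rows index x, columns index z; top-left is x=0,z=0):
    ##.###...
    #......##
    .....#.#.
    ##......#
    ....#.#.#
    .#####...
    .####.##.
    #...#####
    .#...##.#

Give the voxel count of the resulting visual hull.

130 voxels

initial block: 9^3 = 729
step 1: project along x, AND mask (55/81) → |grid| = 495
step 2: project along z, AND mask (48/81) → |grid| = 300
step 3: project along y, AND mask (37/81) → |grid| = 130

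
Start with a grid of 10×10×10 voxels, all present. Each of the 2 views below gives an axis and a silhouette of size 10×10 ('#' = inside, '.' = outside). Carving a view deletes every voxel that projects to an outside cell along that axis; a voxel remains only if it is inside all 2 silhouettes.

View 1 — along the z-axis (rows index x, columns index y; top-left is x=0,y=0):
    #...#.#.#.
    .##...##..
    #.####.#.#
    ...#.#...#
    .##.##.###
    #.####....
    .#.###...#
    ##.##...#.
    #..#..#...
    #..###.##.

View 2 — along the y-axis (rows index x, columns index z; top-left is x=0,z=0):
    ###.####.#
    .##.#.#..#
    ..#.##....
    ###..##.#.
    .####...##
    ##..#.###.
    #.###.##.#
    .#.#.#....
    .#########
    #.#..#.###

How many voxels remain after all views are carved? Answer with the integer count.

before carving: 1000 voxels (10×10×10)
[1] z-view keeps 49 columns → grid now 490
[2] y-view keeps 59 columns → grid now 276

276 voxels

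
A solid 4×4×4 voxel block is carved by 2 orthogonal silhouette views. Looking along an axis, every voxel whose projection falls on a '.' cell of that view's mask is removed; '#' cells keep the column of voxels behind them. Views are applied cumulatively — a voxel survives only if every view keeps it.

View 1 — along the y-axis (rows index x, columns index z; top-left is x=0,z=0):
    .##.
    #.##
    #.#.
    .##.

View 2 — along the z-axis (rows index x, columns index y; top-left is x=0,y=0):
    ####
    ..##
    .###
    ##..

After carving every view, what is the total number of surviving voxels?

remaining voxels: 24

start: 4×4×4 = 64 voxels
carve view 1 (along y, XZ-mask fill 9/16): 36 voxels remain
carve view 2 (along z, XY-mask fill 11/16): 24 voxels remain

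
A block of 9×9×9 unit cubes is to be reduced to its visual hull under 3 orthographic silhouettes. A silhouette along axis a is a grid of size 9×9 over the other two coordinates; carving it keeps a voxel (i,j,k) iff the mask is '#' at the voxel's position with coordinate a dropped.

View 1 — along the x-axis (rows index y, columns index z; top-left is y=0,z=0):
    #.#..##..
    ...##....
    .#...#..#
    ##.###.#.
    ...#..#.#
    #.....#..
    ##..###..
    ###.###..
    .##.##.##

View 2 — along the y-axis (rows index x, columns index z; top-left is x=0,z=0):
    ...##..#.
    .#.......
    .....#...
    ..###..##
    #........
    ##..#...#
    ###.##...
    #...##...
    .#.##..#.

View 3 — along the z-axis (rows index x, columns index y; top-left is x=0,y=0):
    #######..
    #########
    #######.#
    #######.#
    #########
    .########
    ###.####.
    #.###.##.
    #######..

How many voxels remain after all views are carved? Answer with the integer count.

start: 9×9×9 = 729 voxels
after view 1 [x-axis, 37 of 81 cells solid] → remaining = 333
after view 2 [y-axis, 27 of 81 cells solid] → remaining = 115
after view 3 [z-axis, 69 of 81 cells solid] → remaining = 91

voxel count = 91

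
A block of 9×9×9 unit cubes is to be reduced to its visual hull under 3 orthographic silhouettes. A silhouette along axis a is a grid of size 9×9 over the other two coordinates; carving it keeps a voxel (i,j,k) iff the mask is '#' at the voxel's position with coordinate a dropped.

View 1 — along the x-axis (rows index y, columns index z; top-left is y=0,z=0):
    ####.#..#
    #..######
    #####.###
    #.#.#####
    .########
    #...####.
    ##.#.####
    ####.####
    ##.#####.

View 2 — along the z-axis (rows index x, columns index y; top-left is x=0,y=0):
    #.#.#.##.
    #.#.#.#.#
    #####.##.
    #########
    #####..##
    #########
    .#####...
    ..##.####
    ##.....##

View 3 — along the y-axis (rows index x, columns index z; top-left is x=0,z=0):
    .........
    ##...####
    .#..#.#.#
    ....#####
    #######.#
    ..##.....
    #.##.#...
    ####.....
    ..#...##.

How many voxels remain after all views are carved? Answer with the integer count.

|visual hull| = 180

initial block: 9^3 = 729
[1] x-view keeps 63 columns → grid now 567
[2] z-view keeps 57 columns → grid now 406
[3] y-view keeps 36 columns → grid now 180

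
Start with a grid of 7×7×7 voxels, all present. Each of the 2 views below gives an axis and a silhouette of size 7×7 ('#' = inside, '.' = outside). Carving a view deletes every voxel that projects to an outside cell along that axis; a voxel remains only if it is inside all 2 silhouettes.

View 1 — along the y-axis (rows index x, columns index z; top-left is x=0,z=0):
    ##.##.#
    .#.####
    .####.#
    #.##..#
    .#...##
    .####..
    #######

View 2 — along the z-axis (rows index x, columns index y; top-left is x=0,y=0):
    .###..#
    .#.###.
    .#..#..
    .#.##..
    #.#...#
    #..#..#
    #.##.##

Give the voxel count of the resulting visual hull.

full grid |V| = 343
after view 1 [y-axis, 33 of 49 cells solid] → remaining = 231
after view 2 [z-axis, 24 of 49 cells solid] → remaining = 118

voxel count = 118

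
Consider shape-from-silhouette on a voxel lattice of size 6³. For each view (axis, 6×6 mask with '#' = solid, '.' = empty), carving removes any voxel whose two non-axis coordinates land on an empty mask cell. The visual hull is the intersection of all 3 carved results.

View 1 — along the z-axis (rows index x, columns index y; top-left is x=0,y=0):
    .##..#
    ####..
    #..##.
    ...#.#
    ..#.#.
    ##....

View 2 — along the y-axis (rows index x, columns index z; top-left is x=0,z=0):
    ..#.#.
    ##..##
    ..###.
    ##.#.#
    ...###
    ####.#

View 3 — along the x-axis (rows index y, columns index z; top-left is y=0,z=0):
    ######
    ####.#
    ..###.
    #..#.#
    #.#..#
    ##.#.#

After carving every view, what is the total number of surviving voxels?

|visual hull| = 38

before carving: 216 voxels (6×6×6)
  1. axis=2 (XY plane), |mask|=16  ⇒  voxels=96
  2. axis=1 (XZ plane), |mask|=21  ⇒  voxels=55
  3. axis=0 (YZ plane), |mask|=24  ⇒  voxels=38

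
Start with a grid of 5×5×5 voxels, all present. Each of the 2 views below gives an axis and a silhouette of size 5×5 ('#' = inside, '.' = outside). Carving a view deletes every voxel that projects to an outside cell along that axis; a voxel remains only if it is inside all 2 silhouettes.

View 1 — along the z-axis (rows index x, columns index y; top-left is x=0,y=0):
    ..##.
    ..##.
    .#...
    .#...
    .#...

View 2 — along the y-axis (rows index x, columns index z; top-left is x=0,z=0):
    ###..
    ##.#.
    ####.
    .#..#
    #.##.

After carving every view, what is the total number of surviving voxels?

voxel count = 21

before carving: 125 voxels (5×5×5)
carve view 1 (along z, XY-mask fill 7/25): 35 voxels remain
carve view 2 (along y, XZ-mask fill 15/25): 21 voxels remain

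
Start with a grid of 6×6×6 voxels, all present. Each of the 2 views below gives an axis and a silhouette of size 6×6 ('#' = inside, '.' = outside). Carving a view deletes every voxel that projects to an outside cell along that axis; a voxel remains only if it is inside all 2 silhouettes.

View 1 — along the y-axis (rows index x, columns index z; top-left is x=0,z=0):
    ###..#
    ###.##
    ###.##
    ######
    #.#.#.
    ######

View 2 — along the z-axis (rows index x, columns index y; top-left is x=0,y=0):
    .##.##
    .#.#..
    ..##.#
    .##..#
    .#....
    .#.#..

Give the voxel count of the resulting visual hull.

full grid |V| = 216
  1. axis=1 (XZ plane), |mask|=29  ⇒  voxels=174
  2. axis=2 (XY plane), |mask|=15  ⇒  voxels=74

remaining voxels: 74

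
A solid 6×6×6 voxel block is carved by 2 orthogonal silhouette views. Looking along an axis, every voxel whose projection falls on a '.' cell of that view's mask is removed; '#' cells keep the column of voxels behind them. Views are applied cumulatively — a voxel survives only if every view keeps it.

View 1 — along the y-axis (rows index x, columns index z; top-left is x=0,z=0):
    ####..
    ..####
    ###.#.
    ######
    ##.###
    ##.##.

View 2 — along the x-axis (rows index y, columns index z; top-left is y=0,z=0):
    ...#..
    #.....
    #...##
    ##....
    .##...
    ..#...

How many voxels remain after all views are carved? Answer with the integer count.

46 voxels

initial block: 6^3 = 216
step 1: project along y, AND mask (27/36) → |grid| = 162
step 2: project along x, AND mask (10/36) → |grid| = 46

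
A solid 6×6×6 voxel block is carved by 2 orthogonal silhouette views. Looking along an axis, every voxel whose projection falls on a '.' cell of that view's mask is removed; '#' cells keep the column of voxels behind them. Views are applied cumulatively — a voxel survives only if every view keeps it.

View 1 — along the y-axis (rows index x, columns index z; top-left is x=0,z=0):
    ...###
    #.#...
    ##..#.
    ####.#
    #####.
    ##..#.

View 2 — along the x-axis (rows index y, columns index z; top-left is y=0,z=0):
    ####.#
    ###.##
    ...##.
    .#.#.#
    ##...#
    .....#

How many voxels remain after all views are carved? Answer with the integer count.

before carving: 216 voxels (6×6×6)
V1 y: intersect with XZ mask (21 set) -- 126 left
V2 x: intersect with YZ mask (19 set) -- 64 left

64 voxels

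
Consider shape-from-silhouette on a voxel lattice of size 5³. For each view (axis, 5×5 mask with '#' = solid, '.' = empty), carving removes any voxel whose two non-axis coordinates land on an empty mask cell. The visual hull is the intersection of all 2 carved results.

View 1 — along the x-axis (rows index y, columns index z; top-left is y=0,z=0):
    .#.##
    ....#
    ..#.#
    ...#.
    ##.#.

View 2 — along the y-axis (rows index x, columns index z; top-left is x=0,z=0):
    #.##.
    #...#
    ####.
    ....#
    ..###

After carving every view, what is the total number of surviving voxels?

full grid |V| = 125
step 1: project along x, AND mask (10/25) → |grid| = 50
step 2: project along y, AND mask (13/25) → |grid| = 26

26 voxels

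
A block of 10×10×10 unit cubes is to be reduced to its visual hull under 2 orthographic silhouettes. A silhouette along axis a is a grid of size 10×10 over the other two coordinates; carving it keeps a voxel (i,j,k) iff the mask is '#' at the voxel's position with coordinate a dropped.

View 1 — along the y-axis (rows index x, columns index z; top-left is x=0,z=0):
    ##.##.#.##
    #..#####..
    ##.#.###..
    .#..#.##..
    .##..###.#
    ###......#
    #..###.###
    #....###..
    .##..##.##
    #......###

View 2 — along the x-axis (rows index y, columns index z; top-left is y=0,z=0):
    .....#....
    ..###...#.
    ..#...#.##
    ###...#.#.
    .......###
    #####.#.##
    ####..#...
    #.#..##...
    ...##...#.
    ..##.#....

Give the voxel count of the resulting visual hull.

before carving: 1000 voxels (10×10×10)
carve view 1 (along y, XZ-mask fill 54/100): 540 voxels remain
carve view 2 (along x, YZ-mask fill 40/100): 201 voxels remain

remaining voxels: 201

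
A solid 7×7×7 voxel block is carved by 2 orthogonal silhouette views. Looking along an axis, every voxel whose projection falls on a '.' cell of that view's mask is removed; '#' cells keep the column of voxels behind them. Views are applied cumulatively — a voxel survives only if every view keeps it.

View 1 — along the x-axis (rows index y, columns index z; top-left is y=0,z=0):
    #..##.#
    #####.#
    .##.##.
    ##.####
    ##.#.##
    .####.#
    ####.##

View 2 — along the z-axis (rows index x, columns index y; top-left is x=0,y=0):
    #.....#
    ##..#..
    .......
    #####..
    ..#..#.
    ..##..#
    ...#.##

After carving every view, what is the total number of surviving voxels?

full grid |V| = 343
after view 1 [x-axis, 36 of 49 cells solid] → remaining = 252
after view 2 [z-axis, 18 of 49 cells solid] → remaining = 92

voxel count = 92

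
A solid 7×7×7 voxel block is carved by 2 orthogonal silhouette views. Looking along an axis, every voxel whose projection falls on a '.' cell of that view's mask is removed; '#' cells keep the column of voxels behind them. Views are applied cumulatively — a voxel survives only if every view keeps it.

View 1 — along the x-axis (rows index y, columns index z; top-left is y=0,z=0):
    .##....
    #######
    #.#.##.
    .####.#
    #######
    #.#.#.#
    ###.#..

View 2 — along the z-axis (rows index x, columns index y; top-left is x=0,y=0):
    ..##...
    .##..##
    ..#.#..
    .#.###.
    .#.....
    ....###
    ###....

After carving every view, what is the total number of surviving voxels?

full grid |V| = 343
V1 x: intersect with YZ mask (33 set) -- 231 left
V2 z: intersect with XY mask (19 set) -- 97 left

|visual hull| = 97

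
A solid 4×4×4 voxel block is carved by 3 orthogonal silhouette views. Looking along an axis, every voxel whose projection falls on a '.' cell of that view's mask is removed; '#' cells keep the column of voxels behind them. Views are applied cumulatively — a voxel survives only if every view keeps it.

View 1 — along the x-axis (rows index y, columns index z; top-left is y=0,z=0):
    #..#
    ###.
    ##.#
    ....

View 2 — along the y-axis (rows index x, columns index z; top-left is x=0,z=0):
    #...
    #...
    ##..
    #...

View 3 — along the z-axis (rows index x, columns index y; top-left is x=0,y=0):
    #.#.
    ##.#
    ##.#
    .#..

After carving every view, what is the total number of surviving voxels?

8 voxels

before carving: 64 voxels (4×4×4)
[1] x-view keeps 8 columns → grid now 32
[2] y-view keeps 5 columns → grid now 14
[3] z-view keeps 9 columns → grid now 8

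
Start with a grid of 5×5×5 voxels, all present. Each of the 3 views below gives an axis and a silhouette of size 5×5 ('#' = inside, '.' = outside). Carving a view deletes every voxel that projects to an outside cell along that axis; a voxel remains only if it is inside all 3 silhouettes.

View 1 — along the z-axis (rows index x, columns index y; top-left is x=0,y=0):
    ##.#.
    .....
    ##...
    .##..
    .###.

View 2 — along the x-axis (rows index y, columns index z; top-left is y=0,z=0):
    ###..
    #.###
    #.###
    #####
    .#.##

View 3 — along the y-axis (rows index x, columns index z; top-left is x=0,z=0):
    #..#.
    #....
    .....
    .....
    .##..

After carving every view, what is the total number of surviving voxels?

before carving: 125 voxels (5×5×5)
carve view 1 (along z, XY-mask fill 10/25): 50 voxels remain
carve view 2 (along x, YZ-mask fill 19/25): 40 voxels remain
carve view 3 (along y, XZ-mask fill 5/25): 9 voxels remain

voxel count = 9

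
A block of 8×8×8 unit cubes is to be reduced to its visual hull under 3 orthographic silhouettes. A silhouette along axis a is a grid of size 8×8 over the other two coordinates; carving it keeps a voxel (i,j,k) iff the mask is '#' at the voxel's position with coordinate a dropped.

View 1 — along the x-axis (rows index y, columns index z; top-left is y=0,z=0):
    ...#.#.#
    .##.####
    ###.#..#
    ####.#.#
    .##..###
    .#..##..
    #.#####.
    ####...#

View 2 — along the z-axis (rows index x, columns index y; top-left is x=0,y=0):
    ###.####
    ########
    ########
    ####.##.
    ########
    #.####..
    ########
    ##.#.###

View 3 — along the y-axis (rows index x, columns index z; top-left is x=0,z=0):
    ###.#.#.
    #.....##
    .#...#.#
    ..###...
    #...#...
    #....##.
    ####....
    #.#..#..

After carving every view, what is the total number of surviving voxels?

remaining voxels: 109

full grid |V| = 512
after view 1 [x-axis, 39 of 64 cells solid] → remaining = 312
after view 2 [z-axis, 56 of 64 cells solid] → remaining = 269
after view 3 [y-axis, 26 of 64 cells solid] → remaining = 109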